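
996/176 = 249/44 = 5.66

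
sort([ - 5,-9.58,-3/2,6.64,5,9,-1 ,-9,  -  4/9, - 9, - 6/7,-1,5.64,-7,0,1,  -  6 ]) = [ - 9.58, - 9,-9, - 7,  -  6, - 5, - 3/2,  -  1, - 1, - 6/7,  -  4/9,0, 1,  5,5.64,6.64,  9 ]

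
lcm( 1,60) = 60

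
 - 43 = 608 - 651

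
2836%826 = 358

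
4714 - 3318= 1396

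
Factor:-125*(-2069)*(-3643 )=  - 5^3*2069^1*3643^1 =-942170875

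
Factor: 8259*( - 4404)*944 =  - 34335768384=- 2^6 * 3^2*59^1 * 367^1*2753^1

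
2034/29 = 70 + 4/29 =70.14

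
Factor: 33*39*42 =2^1 * 3^3 * 7^1*11^1*13^1= 54054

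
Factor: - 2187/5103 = -3^1*7^(-1) = - 3/7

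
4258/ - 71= - 4258/71  =  - 59.97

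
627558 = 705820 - 78262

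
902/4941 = 902/4941 = 0.18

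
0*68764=0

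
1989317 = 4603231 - 2613914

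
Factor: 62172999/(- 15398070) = -20724333/5132690 = - 2^ ( - 1)*3^1*5^(  -  1) * 7^1  *  661^1*1493^1 * 513269^( - 1 ) 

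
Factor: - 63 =-3^2 * 7^1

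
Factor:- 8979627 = - 3^1*61^1 * 49069^1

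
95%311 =95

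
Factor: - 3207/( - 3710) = 2^( - 1) * 3^1 * 5^( - 1)*  7^(-1 ) * 53^( - 1) * 1069^1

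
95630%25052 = 20474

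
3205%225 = 55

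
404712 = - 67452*( - 6 )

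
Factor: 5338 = 2^1*17^1*157^1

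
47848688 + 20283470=68132158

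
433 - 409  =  24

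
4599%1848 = 903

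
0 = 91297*0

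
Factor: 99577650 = 2^1*3^1*5^2*89^1*7459^1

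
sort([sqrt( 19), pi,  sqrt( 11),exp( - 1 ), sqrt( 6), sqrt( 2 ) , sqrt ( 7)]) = [exp( - 1)  ,  sqrt (2) , sqrt( 6 ),sqrt(7) , pi, sqrt( 11),sqrt(19)]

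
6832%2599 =1634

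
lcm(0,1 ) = 0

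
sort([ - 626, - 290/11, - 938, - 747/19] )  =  [- 938, - 626, - 747/19, - 290/11 ] 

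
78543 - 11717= 66826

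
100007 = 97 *1031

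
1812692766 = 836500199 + 976192567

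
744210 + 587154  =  1331364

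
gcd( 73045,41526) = 1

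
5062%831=76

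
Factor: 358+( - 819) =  - 461 = - 461^1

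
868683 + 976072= 1844755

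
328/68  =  4 + 14/17  =  4.82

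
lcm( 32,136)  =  544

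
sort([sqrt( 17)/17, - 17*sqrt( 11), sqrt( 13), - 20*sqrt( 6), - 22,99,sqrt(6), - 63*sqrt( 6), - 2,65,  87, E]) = [ - 63*sqrt( 6 ), - 17 * sqrt ( 11), -20 *sqrt(6 ), - 22,  -  2,sqrt(17)/17,sqrt( 6 ), E, sqrt ( 13 ),65, 87  ,  99]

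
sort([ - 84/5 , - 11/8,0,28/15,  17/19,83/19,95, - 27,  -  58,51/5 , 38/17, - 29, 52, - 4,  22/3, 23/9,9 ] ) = [ - 58, - 29, - 27, - 84/5,- 4,-11/8, 0,  17/19,  28/15, 38/17, 23/9, 83/19,22/3, 9, 51/5, 52, 95 ]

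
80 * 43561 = 3484880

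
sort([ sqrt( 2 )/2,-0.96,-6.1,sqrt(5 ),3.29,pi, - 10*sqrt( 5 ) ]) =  [ - 10*sqrt( 5), - 6.1, - 0.96, sqrt( 2) /2,sqrt(5),pi,3.29]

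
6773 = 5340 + 1433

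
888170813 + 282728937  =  1170899750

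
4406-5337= -931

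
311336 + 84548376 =84859712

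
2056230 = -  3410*( - 603 )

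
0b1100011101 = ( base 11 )665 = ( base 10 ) 797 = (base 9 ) 1075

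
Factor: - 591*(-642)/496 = 2^(  -  3 )*3^2*31^(  -  1)*107^1*197^1  =  189711/248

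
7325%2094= 1043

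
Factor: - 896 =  - 2^7*7^1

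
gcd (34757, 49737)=1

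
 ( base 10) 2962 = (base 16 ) b92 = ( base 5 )43322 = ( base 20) 782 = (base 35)2EM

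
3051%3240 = 3051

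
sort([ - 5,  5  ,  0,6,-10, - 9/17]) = [ - 10, - 5,-9/17, 0,5 , 6 ]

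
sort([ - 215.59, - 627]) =[-627, - 215.59]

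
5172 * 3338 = 17264136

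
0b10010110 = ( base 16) 96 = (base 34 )4e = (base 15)a0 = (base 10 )150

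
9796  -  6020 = 3776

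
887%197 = 99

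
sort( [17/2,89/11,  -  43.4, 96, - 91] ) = [-91 , -43.4,89/11,17/2,96]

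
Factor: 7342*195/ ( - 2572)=  -  715845/1286 = - 2^( - 1 )*3^1*5^1*13^1*643^( - 1)*3671^1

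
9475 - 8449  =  1026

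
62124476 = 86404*719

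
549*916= 502884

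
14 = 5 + 9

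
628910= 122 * 5155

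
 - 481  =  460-941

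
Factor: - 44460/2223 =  - 2^2*5^1 = -20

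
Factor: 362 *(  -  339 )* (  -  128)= 15707904  =  2^8*3^1 * 113^1*181^1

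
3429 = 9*381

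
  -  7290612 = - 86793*84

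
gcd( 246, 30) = 6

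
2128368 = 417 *5104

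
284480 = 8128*35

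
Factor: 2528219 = 263^1*9613^1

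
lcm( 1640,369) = 14760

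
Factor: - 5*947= -5^1*947^1 = - 4735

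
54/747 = 6/83 = 0.07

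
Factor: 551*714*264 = 2^4  *3^2 * 7^1 * 11^1*17^1*19^1 * 29^1 =103861296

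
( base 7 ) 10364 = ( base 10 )2594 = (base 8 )5042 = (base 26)3lk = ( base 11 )1A49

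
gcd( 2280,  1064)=152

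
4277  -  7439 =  -3162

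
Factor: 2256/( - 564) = -2^2 = - 4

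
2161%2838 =2161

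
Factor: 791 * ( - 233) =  - 7^1*113^1*233^1=   - 184303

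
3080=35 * 88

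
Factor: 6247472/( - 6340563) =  - 2^4*3^ ( - 2)*7^1 * 11^2*461^1*704507^( - 1 ) 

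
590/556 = 1 + 17/278  =  1.06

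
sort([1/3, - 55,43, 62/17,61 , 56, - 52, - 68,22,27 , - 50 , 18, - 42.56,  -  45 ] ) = [ - 68, - 55 , - 52,-50,-45, - 42.56,1/3 , 62/17, 18 , 22,  27,43 , 56, 61 ]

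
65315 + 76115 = 141430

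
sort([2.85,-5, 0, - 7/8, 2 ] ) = [ - 5, - 7/8, 0, 2, 2.85]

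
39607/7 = 39607/7 = 5658.14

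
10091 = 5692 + 4399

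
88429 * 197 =17420513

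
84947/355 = 84947/355 = 239.29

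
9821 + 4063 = 13884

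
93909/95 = 93909/95 =988.52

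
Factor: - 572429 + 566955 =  - 5474=- 2^1 * 7^1*17^1*23^1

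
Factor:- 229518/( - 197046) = 3^( - 1 )*89^(-1 )*311^1 = 311/267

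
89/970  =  89/970 = 0.09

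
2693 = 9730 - 7037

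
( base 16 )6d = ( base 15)74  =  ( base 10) 109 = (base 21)54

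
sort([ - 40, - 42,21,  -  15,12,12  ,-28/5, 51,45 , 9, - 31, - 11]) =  [-42,-40, - 31, - 15,-11, - 28/5, 9, 12 , 12, 21,45,51]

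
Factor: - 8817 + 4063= -4754=   - 2^1*2377^1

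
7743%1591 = 1379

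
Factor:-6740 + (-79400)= - 2^2*5^1*59^1*73^1  =  - 86140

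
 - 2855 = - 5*571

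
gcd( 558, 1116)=558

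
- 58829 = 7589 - 66418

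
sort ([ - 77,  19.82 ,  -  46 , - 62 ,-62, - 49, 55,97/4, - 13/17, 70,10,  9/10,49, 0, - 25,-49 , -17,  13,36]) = [ -77 , - 62, - 62,- 49,- 49,  -  46, -25, - 17, -13/17,0,9/10,  10,13, 19.82,97/4,36,49,  55,70]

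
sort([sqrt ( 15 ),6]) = [sqrt(15),6 ] 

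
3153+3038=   6191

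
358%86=14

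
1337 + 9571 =10908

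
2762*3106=8578772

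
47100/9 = 5233 + 1/3  =  5233.33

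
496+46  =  542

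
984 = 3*328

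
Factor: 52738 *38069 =2^1 * 7^1*3767^1 *38069^1 = 2007682922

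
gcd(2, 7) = 1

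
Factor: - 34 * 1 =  - 2^1*17^1 = - 34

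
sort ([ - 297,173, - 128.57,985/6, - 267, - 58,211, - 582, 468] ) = [ -582,-297,- 267, -128.57,  -  58,985/6,173 , 211,  468]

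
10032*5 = 50160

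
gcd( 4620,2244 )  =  132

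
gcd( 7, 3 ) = 1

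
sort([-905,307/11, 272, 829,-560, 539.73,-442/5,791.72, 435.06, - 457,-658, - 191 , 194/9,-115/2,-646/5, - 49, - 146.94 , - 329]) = [ -905,-658 ,-560 , - 457, -329,-191,-146.94,  -  646/5,-442/5,-115/2, - 49, 194/9,307/11, 272,435.06,  539.73, 791.72,829]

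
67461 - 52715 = 14746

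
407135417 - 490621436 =- 83486019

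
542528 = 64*8477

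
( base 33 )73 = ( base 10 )234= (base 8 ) 352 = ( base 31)7H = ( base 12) 176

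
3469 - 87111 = -83642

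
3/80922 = 1/26974 = 0.00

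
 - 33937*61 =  - 2070157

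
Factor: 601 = 601^1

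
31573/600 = 52 + 373/600 = 52.62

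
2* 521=1042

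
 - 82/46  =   - 2 + 5/23=- 1.78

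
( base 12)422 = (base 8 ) 1132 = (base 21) 17e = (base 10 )602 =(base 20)1a2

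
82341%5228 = 3921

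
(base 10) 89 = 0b1011001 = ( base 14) 65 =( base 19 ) 4d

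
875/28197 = 875/28197 = 0.03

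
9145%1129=113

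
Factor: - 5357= -11^1* 487^1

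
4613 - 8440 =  - 3827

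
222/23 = 222/23 = 9.65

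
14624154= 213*68658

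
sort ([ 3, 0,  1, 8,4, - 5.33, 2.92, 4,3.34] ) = [-5.33,0, 1,  2.92,3, 3.34,  4,4, 8]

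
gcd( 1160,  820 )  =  20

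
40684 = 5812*7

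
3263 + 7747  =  11010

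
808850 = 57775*14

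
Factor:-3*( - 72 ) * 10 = 2160 =2^4*3^3*5^1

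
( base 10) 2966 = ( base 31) 32l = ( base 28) 3lq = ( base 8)5626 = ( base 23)5dm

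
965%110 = 85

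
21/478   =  21/478 = 0.04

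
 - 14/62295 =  - 14/62295= -0.00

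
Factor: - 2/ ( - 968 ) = 1/484 = 2^( -2 )*11^( - 2 )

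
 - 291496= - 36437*8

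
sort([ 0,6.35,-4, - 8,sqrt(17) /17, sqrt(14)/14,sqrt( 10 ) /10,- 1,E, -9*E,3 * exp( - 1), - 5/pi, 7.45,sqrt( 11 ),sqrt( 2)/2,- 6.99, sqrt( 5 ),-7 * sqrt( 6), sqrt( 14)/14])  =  [-9*E, - 7 * sqrt( 6),-8, - 6.99,-4, - 5/pi, - 1, 0, sqrt (17 ) /17, sqrt( 14)/14  ,  sqrt ( 14)/14, sqrt(10 )/10, sqrt( 2 )/2, 3 * exp(-1),sqrt(5),E,sqrt ( 11),6.35,  7.45] 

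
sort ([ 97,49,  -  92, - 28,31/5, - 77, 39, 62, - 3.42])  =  [ - 92, - 77, - 28 , -3.42, 31/5,39,49 , 62, 97] 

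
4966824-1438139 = 3528685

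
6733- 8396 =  - 1663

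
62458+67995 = 130453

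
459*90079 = 41346261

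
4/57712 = 1/14428 =0.00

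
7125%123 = 114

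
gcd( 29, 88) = 1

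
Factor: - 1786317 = - 3^1*13^1*163^1*281^1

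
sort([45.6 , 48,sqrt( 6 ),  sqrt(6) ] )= [ sqrt(6),sqrt(6),  45.6, 48 ]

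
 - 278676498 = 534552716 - 813229214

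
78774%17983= 6842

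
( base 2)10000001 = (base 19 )6F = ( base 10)129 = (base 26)4p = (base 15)89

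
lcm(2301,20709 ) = 20709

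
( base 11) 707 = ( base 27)14H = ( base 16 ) 356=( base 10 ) 854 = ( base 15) 3be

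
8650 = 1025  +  7625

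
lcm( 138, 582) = 13386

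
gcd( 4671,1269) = 27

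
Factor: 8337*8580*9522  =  681122562120 = 2^3  *3^4*5^1*7^1*11^1*13^1*23^2*397^1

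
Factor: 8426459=137^1*61507^1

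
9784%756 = 712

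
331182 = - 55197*( - 6)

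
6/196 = 3/98 = 0.03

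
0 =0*8397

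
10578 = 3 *3526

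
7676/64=119 + 15/16 = 119.94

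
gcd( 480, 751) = 1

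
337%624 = 337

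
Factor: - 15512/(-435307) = 2^3  *  7^1*277^1*435307^ (-1)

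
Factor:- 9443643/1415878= - 2^(-1)*3^1*11^1*286171^1*707939^(-1 ) 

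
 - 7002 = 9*( - 778 )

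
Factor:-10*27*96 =-25920 =-  2^6 *3^4 *5^1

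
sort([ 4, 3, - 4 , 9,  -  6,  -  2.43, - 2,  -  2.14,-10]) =[ - 10, - 6,-4, - 2.43, -2.14 , -2,3,4, 9 ]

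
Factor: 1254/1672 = 3/4=2^( - 2)*3^1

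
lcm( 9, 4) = 36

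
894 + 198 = 1092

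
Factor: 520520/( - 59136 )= - 2^ ( - 5)*3^ ( - 1)*5^1*13^2 = - 845/96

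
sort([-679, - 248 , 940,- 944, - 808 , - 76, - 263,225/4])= [ - 944, - 808, - 679, - 263, - 248, - 76,225/4,  940]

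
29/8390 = 29/8390 = 0.00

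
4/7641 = 4/7641= 0.00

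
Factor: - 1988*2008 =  - 2^5*7^1*71^1*251^1 = -3991904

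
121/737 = 11/67=0.16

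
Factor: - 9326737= - 7^1*787^1*1693^1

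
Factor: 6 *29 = 2^1*3^1*29^1 = 174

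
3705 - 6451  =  -2746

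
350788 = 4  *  87697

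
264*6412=1692768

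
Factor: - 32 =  - 2^5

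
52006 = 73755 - 21749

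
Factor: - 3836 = -2^2*7^1*137^1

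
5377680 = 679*7920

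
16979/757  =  22 + 325/757  =  22.43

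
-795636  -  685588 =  - 1481224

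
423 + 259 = 682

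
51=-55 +106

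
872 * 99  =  86328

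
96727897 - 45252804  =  51475093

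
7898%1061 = 471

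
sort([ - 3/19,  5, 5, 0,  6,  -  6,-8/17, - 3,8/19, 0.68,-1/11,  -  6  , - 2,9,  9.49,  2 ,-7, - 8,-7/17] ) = [ - 8, - 7,-6, - 6,-3,- 2, - 8/17, - 7/17, -3/19, - 1/11, 0, 8/19, 0.68,2 , 5,  5, 6,  9, 9.49]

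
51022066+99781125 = 150803191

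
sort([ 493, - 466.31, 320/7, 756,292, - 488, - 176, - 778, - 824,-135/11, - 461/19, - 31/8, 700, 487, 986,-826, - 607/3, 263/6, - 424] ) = [ - 826, - 824, - 778, - 488, - 466.31, - 424, - 607/3, - 176, - 461/19, - 135/11,  -  31/8,263/6, 320/7, 292, 487,493, 700, 756, 986] 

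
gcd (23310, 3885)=3885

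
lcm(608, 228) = 1824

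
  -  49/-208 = 49/208 = 0.24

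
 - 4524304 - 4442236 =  - 8966540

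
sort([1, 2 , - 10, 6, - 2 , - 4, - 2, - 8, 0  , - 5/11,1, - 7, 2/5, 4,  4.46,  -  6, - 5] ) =[ - 10,  -  8 ,  -  7 ,- 6,-5, - 4, - 2, - 2 ,-5/11,0,2/5,1, 1,2,4, 4.46 , 6] 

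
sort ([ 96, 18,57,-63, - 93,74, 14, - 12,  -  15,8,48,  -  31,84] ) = [ - 93, - 63,-31,- 15, - 12, 8, 14,  18, 48,57,74, 84,96 ] 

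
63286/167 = 63286/167 = 378.96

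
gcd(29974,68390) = 14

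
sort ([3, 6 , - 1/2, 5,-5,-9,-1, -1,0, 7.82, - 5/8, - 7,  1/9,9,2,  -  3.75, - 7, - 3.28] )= [-9,-7 , - 7 , - 5, - 3.75, - 3.28,-1,  -  1, - 5/8,  -  1/2,0,1/9,2, 3, 5, 6,7.82, 9]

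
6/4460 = 3/2230 = 0.00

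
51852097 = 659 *78683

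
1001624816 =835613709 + 166011107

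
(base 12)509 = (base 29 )P4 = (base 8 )1331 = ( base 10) 729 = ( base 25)144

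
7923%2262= 1137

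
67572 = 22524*3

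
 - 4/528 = - 1/132  =  - 0.01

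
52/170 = 26/85 = 0.31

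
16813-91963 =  - 75150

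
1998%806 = 386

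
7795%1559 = 0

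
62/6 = 31/3 = 10.33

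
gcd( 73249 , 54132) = 1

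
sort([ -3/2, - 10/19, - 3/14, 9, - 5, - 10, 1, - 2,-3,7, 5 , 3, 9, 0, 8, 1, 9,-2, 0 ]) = [ - 10 , - 5, - 3,-2, - 2, - 3/2,-10/19, - 3/14, 0, 0,1 , 1, 3, 5, 7, 8, 9, 9,9]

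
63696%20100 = 3396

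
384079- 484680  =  -100601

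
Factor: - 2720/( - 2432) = 85/76 = 2^( - 2)*5^1 * 17^1*19^( - 1)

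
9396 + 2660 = 12056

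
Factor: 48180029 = 19^1 * 47^1*163^1 * 331^1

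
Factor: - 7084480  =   - 2^6 * 5^1 * 13^2 * 131^1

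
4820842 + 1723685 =6544527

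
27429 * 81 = 2221749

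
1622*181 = 293582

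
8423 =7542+881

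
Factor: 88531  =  223^1 * 397^1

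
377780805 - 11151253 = 366629552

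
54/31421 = 54/31421 = 0.00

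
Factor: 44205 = 3^1*5^1*7^1*421^1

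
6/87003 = 2/29001 = 0.00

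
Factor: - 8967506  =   - 2^1*19^1*47^1*5021^1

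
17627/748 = 17627/748 = 23.57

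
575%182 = 29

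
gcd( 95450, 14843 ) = 1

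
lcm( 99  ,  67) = 6633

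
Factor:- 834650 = -2^1*5^2*16693^1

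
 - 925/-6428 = 925/6428 = 0.14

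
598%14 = 10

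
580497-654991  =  -74494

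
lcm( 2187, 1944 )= 17496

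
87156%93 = 15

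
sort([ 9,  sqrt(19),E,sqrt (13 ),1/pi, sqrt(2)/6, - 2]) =[  -  2,sqrt(2) /6, 1/pi, E  ,  sqrt(13 ), sqrt(19 ),9 ]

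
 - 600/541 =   -  2+482/541 = - 1.11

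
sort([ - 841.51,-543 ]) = [ - 841.51, - 543] 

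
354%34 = 14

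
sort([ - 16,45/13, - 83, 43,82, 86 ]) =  [ - 83, - 16,45/13,43,82,86 ]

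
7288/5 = 7288/5 = 1457.60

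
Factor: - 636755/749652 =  - 2^ ( -2)*3^( - 1)*5^1*7^2*23^1*113^1 * 179^( - 1 )*349^( - 1) 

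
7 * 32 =224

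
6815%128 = 31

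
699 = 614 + 85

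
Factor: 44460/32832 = 65/48= 2^(-4 )*3^( - 1 ) * 5^1 * 13^1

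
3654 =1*3654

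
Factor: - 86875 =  - 5^4*139^1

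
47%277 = 47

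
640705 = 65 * 9857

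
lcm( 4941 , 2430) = 148230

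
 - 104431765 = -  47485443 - 56946322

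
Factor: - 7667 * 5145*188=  - 7415982420 = - 2^2*3^1 * 5^1*7^3*11^1*17^1*41^1*47^1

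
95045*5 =475225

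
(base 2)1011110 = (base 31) 31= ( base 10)94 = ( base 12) 7A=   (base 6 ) 234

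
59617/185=59617/185 =322.25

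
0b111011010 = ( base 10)474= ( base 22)LC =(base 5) 3344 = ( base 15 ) 219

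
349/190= 349/190 = 1.84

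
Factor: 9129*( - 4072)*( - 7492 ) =2^5*3^1*17^1 * 179^1*509^1*1873^1  =  278502273696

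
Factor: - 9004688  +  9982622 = 977934= 2^1*3^1*162989^1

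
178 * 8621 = 1534538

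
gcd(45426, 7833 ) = 3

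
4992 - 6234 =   -  1242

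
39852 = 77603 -37751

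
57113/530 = 57113/530 = 107.76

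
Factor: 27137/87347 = 11^1*13^( - 1 )*2467^1*6719^ ( - 1 )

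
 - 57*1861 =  - 106077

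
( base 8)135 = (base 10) 93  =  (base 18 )53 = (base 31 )30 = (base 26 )3F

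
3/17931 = 1/5977 = 0.00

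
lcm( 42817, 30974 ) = 1455778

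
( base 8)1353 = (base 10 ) 747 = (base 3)1000200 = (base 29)PM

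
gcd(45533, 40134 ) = 1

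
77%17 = 9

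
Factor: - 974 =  - 2^1*487^1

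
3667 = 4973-1306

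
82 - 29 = 53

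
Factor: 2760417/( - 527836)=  - 2^( - 2 )*3^2*11^1*27883^1*131959^( - 1 ) 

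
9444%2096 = 1060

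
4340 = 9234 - 4894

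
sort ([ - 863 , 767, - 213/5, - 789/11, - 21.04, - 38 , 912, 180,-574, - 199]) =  [-863,  -  574, - 199,-789/11, - 213/5, - 38, - 21.04,180, 767 , 912 ] 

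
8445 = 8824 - 379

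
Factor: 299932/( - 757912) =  - 2^( - 1 ) * 167^1*211^( - 1)=   - 167/422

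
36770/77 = 36770/77= 477.53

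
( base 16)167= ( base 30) bt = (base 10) 359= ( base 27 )d8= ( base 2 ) 101100111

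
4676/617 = 7 + 357/617 = 7.58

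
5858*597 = 3497226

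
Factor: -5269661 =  - 641^1*8221^1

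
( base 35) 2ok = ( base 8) 6356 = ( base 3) 11112121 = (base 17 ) b7c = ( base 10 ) 3310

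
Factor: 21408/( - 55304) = - 12/31 = - 2^2*3^1*31^( - 1 )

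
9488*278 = 2637664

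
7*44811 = 313677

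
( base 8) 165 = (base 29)41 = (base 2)1110101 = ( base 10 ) 117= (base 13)90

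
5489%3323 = 2166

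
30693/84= 10231/28 = 365.39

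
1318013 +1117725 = 2435738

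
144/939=48/313= 0.15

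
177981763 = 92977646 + 85004117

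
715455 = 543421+172034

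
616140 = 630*978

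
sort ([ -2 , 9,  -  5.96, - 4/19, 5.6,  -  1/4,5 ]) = [ - 5.96, - 2,  -  1/4,-4/19, 5, 5.6,9 ]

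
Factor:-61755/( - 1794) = 895/26=2^ ( - 1)*5^1 * 13^(- 1 )*179^1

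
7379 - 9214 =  - 1835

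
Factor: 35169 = 3^1*19^1 * 617^1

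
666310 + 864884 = 1531194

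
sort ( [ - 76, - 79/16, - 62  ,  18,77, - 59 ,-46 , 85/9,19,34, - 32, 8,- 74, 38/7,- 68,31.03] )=[  -  76 , -74,  -  68,  -  62 , - 59, - 46, - 32, - 79/16,38/7, 8  ,  85/9, 18,  19, 31.03,34, 77 ]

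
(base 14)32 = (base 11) 40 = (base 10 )44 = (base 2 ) 101100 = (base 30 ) 1E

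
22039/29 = 22039/29 = 759.97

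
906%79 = 37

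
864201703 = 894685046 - 30483343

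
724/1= 724 = 724.00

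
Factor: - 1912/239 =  - 2^3=- 8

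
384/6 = 64 = 64.00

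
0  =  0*83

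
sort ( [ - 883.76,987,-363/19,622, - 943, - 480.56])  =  [ - 943, - 883.76, - 480.56, - 363/19,622,987 ] 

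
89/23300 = 89/23300 = 0.00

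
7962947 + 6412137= 14375084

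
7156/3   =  2385 + 1/3 = 2385.33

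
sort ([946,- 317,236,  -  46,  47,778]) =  [ - 317, - 46,47,236, 778,946 ]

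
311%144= 23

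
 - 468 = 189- 657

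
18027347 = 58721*307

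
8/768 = 1/96 = 0.01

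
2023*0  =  0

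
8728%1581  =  823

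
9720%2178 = 1008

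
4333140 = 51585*84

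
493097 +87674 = 580771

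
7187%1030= 1007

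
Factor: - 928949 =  - 7^1 * 132707^1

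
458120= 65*7048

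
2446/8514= 1223/4257 = 0.29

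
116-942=- 826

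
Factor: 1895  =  5^1  *  379^1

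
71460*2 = 142920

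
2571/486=857/162 = 5.29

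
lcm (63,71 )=4473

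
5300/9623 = 5300/9623= 0.55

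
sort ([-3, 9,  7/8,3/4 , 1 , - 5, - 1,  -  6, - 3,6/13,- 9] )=[ - 9, -6, - 5, - 3, - 3 , - 1,6/13, 3/4, 7/8,1, 9 ] 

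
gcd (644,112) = 28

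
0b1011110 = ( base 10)94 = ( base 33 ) 2S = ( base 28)3A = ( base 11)86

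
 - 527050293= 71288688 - 598338981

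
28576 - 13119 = 15457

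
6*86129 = 516774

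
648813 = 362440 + 286373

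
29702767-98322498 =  - 68619731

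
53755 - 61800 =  - 8045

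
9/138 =3/46 = 0.07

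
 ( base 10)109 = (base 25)49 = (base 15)74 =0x6D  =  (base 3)11001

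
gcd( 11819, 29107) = 1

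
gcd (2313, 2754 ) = 9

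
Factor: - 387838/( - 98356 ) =2^( - 1 )*11^1  *  17^2*61^1*67^( - 1)*367^( - 1) = 193919/49178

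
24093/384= 62 + 95/128 = 62.74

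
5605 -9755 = - 4150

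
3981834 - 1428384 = 2553450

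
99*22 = 2178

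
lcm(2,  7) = 14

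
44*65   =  2860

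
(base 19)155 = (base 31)er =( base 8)715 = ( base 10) 461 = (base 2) 111001101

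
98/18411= 98/18411 = 0.01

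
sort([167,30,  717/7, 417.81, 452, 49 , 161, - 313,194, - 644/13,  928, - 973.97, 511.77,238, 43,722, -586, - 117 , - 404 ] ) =[-973.97 , - 586,  -  404, - 313, - 117, - 644/13,30, 43,49, 717/7,161,167,194,238,417.81,  452,511.77, 722,928] 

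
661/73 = 9 + 4/73 = 9.05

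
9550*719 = 6866450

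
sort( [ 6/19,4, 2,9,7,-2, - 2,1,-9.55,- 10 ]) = [ - 10, - 9.55, - 2, - 2,6/19,1,2, 4,7,9] 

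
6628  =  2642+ 3986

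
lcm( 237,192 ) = 15168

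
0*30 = 0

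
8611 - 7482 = 1129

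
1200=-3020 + 4220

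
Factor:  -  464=- 2^4*29^1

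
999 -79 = 920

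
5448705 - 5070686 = 378019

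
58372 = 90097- 31725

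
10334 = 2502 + 7832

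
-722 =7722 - 8444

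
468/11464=117/2866= 0.04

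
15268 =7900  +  7368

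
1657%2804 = 1657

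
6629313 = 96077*69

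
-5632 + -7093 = -12725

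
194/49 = 194/49 = 3.96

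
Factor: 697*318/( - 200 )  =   -2^( - 2)*3^1*5^(  -  2)*17^1*41^1*53^1  =  - 110823/100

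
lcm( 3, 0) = 0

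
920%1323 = 920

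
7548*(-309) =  - 2332332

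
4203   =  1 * 4203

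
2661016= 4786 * 556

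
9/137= 9/137 = 0.07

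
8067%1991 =103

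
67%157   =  67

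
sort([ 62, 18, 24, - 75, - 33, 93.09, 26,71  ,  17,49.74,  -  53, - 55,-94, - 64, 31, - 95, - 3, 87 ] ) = [ - 95, - 94, - 75 ,-64,-55,- 53, - 33, - 3, 17,18, 24, 26,  31, 49.74, 62,71, 87, 93.09 ]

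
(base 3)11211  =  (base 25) 55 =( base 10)130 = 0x82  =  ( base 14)94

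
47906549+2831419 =50737968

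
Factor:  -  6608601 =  - 3^3*157^1 * 1559^1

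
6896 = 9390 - 2494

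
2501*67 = 167567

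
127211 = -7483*( - 17 )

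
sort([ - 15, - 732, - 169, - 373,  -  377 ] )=[-732, - 377,- 373, - 169, -15] 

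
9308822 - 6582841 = 2725981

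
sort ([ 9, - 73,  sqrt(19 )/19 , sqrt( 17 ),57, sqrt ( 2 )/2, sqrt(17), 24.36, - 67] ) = [-73, -67,sqrt(19 )/19, sqrt( 2)/2,sqrt( 17) , sqrt(17), 9 , 24.36,57]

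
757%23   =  21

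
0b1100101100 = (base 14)420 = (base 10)812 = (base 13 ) 4a6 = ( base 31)q6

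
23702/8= 2962 + 3/4 =2962.75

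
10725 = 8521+2204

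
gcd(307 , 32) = 1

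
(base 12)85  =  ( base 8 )145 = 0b1100101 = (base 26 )3n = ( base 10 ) 101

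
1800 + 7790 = 9590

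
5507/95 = 5507/95 = 57.97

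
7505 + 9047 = 16552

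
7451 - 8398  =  -947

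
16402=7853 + 8549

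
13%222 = 13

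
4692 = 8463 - 3771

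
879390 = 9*97710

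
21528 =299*72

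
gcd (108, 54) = 54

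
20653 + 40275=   60928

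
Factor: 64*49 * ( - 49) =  - 153664 = - 2^6*7^4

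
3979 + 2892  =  6871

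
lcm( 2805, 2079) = 176715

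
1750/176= 875/88 = 9.94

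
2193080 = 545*4024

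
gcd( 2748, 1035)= 3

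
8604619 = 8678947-74328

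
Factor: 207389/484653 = 3^(- 1 )*7^1*17^(-2)*53^1 = 371/867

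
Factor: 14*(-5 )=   -  2^1*5^1*7^1 = - 70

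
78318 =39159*2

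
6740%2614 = 1512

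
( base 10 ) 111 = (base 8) 157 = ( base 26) 47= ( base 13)87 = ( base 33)3c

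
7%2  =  1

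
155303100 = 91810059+63493041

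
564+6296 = 6860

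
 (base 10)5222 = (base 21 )BHE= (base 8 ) 12146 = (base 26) 7IM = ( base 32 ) 536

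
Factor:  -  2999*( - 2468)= 2^2*617^1*2999^1 = 7401532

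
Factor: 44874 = 2^1*3^4*277^1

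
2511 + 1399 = 3910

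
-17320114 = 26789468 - 44109582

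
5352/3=1784 = 1784.00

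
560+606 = 1166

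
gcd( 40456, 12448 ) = 3112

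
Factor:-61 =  - 61^1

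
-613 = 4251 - 4864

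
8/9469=8/9469 = 0.00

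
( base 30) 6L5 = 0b1011110010011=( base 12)35ab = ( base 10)6035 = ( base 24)abb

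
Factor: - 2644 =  - 2^2*661^1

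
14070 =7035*2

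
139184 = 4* 34796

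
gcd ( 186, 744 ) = 186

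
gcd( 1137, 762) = 3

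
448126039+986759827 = 1434885866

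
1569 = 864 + 705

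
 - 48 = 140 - 188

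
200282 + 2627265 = 2827547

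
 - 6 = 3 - 9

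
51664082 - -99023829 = 150687911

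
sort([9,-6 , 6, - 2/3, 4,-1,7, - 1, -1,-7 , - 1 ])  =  [  -  7,- 6,-1, -1,-1, - 1,  -  2/3,  4,6,7, 9]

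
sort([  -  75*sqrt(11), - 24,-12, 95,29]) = [ - 75*sqrt( 11), - 24, - 12, 29, 95 ]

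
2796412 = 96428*29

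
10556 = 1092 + 9464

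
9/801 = 1/89 = 0.01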